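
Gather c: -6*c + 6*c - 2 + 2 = 0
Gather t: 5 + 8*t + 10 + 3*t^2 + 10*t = 3*t^2 + 18*t + 15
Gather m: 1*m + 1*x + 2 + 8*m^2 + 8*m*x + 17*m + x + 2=8*m^2 + m*(8*x + 18) + 2*x + 4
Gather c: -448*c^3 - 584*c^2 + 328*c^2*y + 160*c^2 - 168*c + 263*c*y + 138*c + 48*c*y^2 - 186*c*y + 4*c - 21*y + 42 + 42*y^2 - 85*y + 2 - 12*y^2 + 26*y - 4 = -448*c^3 + c^2*(328*y - 424) + c*(48*y^2 + 77*y - 26) + 30*y^2 - 80*y + 40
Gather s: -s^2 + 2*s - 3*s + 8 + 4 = -s^2 - s + 12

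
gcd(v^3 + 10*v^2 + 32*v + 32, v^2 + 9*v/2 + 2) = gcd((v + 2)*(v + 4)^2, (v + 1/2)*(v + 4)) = v + 4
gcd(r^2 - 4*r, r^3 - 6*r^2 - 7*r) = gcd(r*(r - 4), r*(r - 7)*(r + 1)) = r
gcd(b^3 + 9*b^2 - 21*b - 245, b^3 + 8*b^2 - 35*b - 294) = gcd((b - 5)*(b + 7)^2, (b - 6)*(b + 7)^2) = b^2 + 14*b + 49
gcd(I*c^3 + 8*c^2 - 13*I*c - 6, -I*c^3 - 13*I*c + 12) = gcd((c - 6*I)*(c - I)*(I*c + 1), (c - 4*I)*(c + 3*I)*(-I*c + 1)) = 1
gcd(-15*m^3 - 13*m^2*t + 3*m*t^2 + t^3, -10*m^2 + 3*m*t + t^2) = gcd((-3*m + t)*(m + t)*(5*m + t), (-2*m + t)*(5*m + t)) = 5*m + t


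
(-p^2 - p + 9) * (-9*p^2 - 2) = 9*p^4 + 9*p^3 - 79*p^2 + 2*p - 18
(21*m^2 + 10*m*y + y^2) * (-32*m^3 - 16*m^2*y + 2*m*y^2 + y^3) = -672*m^5 - 656*m^4*y - 150*m^3*y^2 + 25*m^2*y^3 + 12*m*y^4 + y^5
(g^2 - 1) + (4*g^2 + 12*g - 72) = 5*g^2 + 12*g - 73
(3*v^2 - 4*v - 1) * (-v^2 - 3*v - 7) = -3*v^4 - 5*v^3 - 8*v^2 + 31*v + 7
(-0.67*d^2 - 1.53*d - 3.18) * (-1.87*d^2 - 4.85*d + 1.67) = 1.2529*d^4 + 6.1106*d^3 + 12.2482*d^2 + 12.8679*d - 5.3106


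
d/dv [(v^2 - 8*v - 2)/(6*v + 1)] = 2*(3*v^2 + v + 2)/(36*v^2 + 12*v + 1)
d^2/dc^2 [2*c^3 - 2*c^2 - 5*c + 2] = 12*c - 4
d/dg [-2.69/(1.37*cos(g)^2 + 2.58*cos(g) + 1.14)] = -(7.3706*cos(g) + 6.9402)*sin(g)/(1.37*cos(g)^2 + 2.58*cos(g) + 1.14)^2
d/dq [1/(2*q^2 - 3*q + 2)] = (3 - 4*q)/(2*q^2 - 3*q + 2)^2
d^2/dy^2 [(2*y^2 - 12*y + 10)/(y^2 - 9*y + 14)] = 12*(y^3 - 9*y^2 + 39*y - 75)/(y^6 - 27*y^5 + 285*y^4 - 1485*y^3 + 3990*y^2 - 5292*y + 2744)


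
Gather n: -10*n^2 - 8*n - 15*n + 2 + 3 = -10*n^2 - 23*n + 5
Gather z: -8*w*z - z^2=-8*w*z - z^2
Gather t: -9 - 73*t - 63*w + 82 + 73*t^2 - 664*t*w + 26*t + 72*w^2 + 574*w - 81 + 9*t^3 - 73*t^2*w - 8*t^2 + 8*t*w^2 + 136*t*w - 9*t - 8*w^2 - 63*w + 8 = 9*t^3 + t^2*(65 - 73*w) + t*(8*w^2 - 528*w - 56) + 64*w^2 + 448*w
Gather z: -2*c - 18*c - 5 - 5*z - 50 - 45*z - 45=-20*c - 50*z - 100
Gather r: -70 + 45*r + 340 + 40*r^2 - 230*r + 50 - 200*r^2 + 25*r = -160*r^2 - 160*r + 320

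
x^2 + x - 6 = (x - 2)*(x + 3)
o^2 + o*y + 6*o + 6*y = (o + 6)*(o + y)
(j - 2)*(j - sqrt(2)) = j^2 - 2*j - sqrt(2)*j + 2*sqrt(2)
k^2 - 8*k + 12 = (k - 6)*(k - 2)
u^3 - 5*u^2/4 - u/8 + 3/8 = (u - 1)*(u - 3/4)*(u + 1/2)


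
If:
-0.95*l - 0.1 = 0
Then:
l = -0.11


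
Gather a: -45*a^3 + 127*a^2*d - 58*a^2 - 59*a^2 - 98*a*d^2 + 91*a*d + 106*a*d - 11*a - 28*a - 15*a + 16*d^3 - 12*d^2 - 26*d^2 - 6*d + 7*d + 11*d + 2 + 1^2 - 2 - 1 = -45*a^3 + a^2*(127*d - 117) + a*(-98*d^2 + 197*d - 54) + 16*d^3 - 38*d^2 + 12*d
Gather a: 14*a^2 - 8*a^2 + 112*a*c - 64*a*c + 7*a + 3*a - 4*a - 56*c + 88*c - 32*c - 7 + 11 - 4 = 6*a^2 + a*(48*c + 6)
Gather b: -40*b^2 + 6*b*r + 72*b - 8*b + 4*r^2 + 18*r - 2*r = -40*b^2 + b*(6*r + 64) + 4*r^2 + 16*r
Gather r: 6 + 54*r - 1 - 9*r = 45*r + 5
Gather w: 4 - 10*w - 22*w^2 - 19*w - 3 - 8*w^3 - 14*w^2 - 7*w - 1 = -8*w^3 - 36*w^2 - 36*w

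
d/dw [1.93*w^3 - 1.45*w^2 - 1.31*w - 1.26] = 5.79*w^2 - 2.9*w - 1.31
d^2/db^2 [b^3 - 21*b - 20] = 6*b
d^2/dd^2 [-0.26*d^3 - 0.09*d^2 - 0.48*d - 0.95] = -1.56*d - 0.18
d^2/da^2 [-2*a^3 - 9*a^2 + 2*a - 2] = -12*a - 18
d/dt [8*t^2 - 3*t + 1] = 16*t - 3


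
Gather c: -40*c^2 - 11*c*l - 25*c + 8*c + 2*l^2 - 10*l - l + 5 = -40*c^2 + c*(-11*l - 17) + 2*l^2 - 11*l + 5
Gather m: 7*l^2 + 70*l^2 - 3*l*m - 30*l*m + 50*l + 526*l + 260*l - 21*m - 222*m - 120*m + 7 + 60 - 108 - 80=77*l^2 + 836*l + m*(-33*l - 363) - 121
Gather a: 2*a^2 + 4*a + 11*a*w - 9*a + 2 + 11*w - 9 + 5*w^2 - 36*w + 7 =2*a^2 + a*(11*w - 5) + 5*w^2 - 25*w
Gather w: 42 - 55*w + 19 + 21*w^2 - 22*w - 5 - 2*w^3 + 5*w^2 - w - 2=-2*w^3 + 26*w^2 - 78*w + 54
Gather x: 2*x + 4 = 2*x + 4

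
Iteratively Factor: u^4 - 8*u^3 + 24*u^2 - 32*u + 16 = (u - 2)*(u^3 - 6*u^2 + 12*u - 8) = (u - 2)^2*(u^2 - 4*u + 4) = (u - 2)^3*(u - 2)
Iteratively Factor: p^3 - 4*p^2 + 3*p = (p)*(p^2 - 4*p + 3) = p*(p - 1)*(p - 3)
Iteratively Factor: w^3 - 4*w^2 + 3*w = (w)*(w^2 - 4*w + 3) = w*(w - 3)*(w - 1)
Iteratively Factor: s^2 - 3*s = (s - 3)*(s)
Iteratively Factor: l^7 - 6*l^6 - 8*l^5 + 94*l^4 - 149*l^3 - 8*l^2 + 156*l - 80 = (l - 5)*(l^6 - l^5 - 13*l^4 + 29*l^3 - 4*l^2 - 28*l + 16) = (l - 5)*(l + 1)*(l^5 - 2*l^4 - 11*l^3 + 40*l^2 - 44*l + 16) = (l - 5)*(l - 1)*(l + 1)*(l^4 - l^3 - 12*l^2 + 28*l - 16) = (l - 5)*(l - 1)*(l + 1)*(l + 4)*(l^3 - 5*l^2 + 8*l - 4) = (l - 5)*(l - 1)^2*(l + 1)*(l + 4)*(l^2 - 4*l + 4) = (l - 5)*(l - 2)*(l - 1)^2*(l + 1)*(l + 4)*(l - 2)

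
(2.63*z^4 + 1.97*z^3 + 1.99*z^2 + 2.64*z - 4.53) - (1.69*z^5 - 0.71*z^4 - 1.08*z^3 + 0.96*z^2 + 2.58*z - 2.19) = -1.69*z^5 + 3.34*z^4 + 3.05*z^3 + 1.03*z^2 + 0.0600000000000001*z - 2.34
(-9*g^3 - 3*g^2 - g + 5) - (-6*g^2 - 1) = -9*g^3 + 3*g^2 - g + 6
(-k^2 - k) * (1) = -k^2 - k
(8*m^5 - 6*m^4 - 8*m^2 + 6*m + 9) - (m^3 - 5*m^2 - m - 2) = 8*m^5 - 6*m^4 - m^3 - 3*m^2 + 7*m + 11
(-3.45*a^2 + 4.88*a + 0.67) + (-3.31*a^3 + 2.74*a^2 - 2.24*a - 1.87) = -3.31*a^3 - 0.71*a^2 + 2.64*a - 1.2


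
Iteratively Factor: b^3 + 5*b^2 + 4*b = (b + 4)*(b^2 + b) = b*(b + 4)*(b + 1)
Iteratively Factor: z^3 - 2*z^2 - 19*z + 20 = (z - 1)*(z^2 - z - 20) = (z - 1)*(z + 4)*(z - 5)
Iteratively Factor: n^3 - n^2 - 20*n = (n + 4)*(n^2 - 5*n) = (n - 5)*(n + 4)*(n)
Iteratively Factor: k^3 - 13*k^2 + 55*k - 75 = (k - 5)*(k^2 - 8*k + 15) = (k - 5)*(k - 3)*(k - 5)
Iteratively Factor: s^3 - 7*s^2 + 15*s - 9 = (s - 1)*(s^2 - 6*s + 9) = (s - 3)*(s - 1)*(s - 3)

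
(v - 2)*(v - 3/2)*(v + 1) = v^3 - 5*v^2/2 - v/2 + 3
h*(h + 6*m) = h^2 + 6*h*m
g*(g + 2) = g^2 + 2*g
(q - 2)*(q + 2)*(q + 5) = q^3 + 5*q^2 - 4*q - 20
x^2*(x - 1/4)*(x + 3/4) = x^4 + x^3/2 - 3*x^2/16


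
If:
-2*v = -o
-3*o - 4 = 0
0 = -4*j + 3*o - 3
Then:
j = -7/4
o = -4/3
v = -2/3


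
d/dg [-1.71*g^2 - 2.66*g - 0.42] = -3.42*g - 2.66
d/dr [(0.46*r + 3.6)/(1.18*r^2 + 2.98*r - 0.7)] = (0.5428*r^2 + 1.3708*r - (0.46*r + 3.6)*(2.36*r + 2.98) - 0.322)/(1.18*r^2 + 2.98*r - 0.7)^2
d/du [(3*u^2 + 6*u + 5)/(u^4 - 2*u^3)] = 2*(-3*u^3 - 6*u^2 + 2*u + 15)/(u^4*(u^2 - 4*u + 4))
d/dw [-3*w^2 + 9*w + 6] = 9 - 6*w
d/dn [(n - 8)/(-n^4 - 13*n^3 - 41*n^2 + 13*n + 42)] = (-n^4 - 13*n^3 - 41*n^2 + 13*n + (n - 8)*(4*n^3 + 39*n^2 + 82*n - 13) + 42)/(n^4 + 13*n^3 + 41*n^2 - 13*n - 42)^2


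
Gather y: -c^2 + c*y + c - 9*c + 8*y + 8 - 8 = -c^2 - 8*c + y*(c + 8)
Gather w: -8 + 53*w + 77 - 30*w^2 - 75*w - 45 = -30*w^2 - 22*w + 24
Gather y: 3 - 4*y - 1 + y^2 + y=y^2 - 3*y + 2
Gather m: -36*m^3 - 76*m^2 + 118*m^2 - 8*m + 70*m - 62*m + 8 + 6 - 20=-36*m^3 + 42*m^2 - 6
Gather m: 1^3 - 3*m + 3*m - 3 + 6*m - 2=6*m - 4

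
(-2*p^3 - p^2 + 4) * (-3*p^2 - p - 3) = 6*p^5 + 5*p^4 + 7*p^3 - 9*p^2 - 4*p - 12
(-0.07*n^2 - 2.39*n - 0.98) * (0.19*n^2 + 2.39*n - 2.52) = -0.0133*n^4 - 0.6214*n^3 - 5.7219*n^2 + 3.6806*n + 2.4696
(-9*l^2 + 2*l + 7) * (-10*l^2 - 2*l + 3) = 90*l^4 - 2*l^3 - 101*l^2 - 8*l + 21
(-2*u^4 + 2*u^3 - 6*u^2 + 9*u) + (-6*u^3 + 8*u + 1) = -2*u^4 - 4*u^3 - 6*u^2 + 17*u + 1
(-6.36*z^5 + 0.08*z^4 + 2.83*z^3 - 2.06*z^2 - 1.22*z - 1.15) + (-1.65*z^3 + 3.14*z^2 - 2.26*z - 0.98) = -6.36*z^5 + 0.08*z^4 + 1.18*z^3 + 1.08*z^2 - 3.48*z - 2.13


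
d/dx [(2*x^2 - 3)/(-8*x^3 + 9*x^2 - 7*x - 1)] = (16*x^4 - 86*x^2 + 50*x - 21)/(64*x^6 - 144*x^5 + 193*x^4 - 110*x^3 + 31*x^2 + 14*x + 1)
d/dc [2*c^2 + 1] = 4*c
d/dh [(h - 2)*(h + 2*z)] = 2*h + 2*z - 2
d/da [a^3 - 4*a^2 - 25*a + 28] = 3*a^2 - 8*a - 25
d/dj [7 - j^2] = -2*j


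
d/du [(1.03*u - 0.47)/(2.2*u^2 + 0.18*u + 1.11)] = (-2.266*u^2 + 2.068*u + 1.2279)/(4.84*u^4 + 0.792*u^3 + 4.9164*u^2 + 0.3996*u + 1.2321)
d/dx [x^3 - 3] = 3*x^2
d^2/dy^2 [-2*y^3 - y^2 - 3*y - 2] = -12*y - 2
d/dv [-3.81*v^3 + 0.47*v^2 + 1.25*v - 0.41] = -11.43*v^2 + 0.94*v + 1.25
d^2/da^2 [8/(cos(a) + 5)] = 8*(sin(a)^2 + 5*cos(a) + 1)/(cos(a) + 5)^3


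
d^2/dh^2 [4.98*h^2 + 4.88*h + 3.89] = 9.96000000000000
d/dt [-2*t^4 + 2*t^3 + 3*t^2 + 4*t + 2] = -8*t^3 + 6*t^2 + 6*t + 4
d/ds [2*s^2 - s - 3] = 4*s - 1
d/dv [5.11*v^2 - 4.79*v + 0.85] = 10.22*v - 4.79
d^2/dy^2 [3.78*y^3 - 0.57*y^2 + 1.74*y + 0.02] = 22.68*y - 1.14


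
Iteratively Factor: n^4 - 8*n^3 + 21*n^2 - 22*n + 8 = (n - 1)*(n^3 - 7*n^2 + 14*n - 8) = (n - 2)*(n - 1)*(n^2 - 5*n + 4) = (n - 4)*(n - 2)*(n - 1)*(n - 1)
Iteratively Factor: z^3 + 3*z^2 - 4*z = (z - 1)*(z^2 + 4*z) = (z - 1)*(z + 4)*(z)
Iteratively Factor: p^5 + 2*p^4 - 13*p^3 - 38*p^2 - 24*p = (p + 1)*(p^4 + p^3 - 14*p^2 - 24*p) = (p + 1)*(p + 2)*(p^3 - p^2 - 12*p) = (p + 1)*(p + 2)*(p + 3)*(p^2 - 4*p) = p*(p + 1)*(p + 2)*(p + 3)*(p - 4)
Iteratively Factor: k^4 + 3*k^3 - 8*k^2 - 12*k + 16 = (k - 1)*(k^3 + 4*k^2 - 4*k - 16) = (k - 1)*(k + 4)*(k^2 - 4) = (k - 2)*(k - 1)*(k + 4)*(k + 2)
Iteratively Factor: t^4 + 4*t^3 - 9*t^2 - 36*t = (t + 4)*(t^3 - 9*t) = (t - 3)*(t + 4)*(t^2 + 3*t) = t*(t - 3)*(t + 4)*(t + 3)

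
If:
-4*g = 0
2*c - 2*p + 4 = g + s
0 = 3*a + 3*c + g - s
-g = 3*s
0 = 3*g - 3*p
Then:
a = 2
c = -2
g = 0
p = 0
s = 0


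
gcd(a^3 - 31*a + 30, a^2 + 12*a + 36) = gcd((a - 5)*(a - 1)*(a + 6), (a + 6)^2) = a + 6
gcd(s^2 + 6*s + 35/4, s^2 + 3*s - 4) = 1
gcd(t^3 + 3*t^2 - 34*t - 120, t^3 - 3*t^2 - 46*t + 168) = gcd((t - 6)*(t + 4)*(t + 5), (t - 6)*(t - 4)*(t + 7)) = t - 6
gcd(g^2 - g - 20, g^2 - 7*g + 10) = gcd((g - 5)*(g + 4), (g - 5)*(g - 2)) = g - 5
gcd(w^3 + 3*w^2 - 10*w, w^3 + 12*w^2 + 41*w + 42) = 1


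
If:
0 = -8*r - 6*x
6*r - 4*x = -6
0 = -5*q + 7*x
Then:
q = 84/85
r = -9/17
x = 12/17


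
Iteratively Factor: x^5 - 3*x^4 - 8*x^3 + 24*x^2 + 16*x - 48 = (x - 3)*(x^4 - 8*x^2 + 16) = (x - 3)*(x - 2)*(x^3 + 2*x^2 - 4*x - 8) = (x - 3)*(x - 2)^2*(x^2 + 4*x + 4) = (x - 3)*(x - 2)^2*(x + 2)*(x + 2)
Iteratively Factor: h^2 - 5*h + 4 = (h - 1)*(h - 4)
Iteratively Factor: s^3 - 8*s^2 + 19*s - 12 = (s - 4)*(s^2 - 4*s + 3) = (s - 4)*(s - 1)*(s - 3)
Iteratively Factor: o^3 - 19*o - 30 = (o + 3)*(o^2 - 3*o - 10) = (o - 5)*(o + 3)*(o + 2)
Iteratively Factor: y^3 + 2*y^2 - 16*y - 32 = (y + 2)*(y^2 - 16) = (y - 4)*(y + 2)*(y + 4)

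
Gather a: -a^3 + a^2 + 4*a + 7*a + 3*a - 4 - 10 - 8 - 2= -a^3 + a^2 + 14*a - 24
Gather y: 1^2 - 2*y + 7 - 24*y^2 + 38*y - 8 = -24*y^2 + 36*y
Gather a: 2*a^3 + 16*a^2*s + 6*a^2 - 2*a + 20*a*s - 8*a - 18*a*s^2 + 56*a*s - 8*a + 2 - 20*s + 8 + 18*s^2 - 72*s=2*a^3 + a^2*(16*s + 6) + a*(-18*s^2 + 76*s - 18) + 18*s^2 - 92*s + 10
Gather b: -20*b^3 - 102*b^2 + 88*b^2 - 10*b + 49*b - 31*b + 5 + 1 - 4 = -20*b^3 - 14*b^2 + 8*b + 2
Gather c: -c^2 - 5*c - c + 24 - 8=-c^2 - 6*c + 16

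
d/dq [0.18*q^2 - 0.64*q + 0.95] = 0.36*q - 0.64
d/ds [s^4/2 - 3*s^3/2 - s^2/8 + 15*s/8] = 2*s^3 - 9*s^2/2 - s/4 + 15/8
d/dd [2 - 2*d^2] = -4*d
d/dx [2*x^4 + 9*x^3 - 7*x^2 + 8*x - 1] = 8*x^3 + 27*x^2 - 14*x + 8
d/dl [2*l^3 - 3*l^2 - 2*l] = 6*l^2 - 6*l - 2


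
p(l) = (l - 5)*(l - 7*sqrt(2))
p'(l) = 2*l - 7*sqrt(2) - 5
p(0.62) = 40.64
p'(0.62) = -13.66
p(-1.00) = 65.40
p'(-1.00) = -16.90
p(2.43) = 19.20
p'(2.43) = -10.04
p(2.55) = 18.01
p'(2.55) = -9.80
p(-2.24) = 87.89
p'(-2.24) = -19.38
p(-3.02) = 103.61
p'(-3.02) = -20.94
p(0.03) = 49.05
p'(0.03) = -14.84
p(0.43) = 43.28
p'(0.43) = -14.04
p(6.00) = -3.90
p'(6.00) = -2.90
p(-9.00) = 264.59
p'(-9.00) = -32.90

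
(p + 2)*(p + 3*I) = p^2 + 2*p + 3*I*p + 6*I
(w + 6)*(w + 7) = w^2 + 13*w + 42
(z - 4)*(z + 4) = z^2 - 16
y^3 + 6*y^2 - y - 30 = (y - 2)*(y + 3)*(y + 5)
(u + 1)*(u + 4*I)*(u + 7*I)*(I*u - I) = I*u^4 - 11*u^3 - 29*I*u^2 + 11*u + 28*I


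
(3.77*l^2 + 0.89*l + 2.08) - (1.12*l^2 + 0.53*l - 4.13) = 2.65*l^2 + 0.36*l + 6.21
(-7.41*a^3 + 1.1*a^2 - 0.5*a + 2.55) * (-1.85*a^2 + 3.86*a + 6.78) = 13.7085*a^5 - 30.6376*a^4 - 45.0688*a^3 + 0.810500000000001*a^2 + 6.453*a + 17.289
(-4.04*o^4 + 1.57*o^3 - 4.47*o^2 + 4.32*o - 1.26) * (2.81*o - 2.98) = -11.3524*o^5 + 16.4509*o^4 - 17.2393*o^3 + 25.4598*o^2 - 16.4142*o + 3.7548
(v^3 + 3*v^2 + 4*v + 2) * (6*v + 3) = 6*v^4 + 21*v^3 + 33*v^2 + 24*v + 6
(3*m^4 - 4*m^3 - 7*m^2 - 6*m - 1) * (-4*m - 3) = -12*m^5 + 7*m^4 + 40*m^3 + 45*m^2 + 22*m + 3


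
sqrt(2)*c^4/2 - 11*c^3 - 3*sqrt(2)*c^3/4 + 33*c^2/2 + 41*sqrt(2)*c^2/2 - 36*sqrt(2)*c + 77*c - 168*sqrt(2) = (c - 7/2)*(c - 8*sqrt(2))*(c - 3*sqrt(2))*(sqrt(2)*c/2 + sqrt(2))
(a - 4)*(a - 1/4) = a^2 - 17*a/4 + 1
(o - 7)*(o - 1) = o^2 - 8*o + 7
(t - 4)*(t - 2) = t^2 - 6*t + 8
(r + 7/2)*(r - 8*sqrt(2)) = r^2 - 8*sqrt(2)*r + 7*r/2 - 28*sqrt(2)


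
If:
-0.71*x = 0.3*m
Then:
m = -2.36666666666667*x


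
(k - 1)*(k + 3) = k^2 + 2*k - 3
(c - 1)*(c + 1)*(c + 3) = c^3 + 3*c^2 - c - 3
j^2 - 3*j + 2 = (j - 2)*(j - 1)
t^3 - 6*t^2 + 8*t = t*(t - 4)*(t - 2)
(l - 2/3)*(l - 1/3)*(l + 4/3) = l^3 + l^2/3 - 10*l/9 + 8/27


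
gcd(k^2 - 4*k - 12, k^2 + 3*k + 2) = k + 2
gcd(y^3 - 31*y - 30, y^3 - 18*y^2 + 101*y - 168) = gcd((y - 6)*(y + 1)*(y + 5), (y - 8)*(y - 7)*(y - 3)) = 1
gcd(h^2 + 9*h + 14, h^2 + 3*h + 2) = h + 2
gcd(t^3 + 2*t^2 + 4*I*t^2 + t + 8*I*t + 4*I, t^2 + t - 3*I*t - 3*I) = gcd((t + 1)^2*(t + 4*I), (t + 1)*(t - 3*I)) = t + 1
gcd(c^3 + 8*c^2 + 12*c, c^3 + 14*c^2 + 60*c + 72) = c^2 + 8*c + 12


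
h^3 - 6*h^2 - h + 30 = (h - 5)*(h - 3)*(h + 2)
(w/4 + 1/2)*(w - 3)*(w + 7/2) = w^3/4 + 5*w^2/8 - 19*w/8 - 21/4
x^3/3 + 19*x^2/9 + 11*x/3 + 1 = (x/3 + 1)*(x + 1/3)*(x + 3)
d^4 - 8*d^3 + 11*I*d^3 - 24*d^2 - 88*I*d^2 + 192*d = d*(d - 8)*(d + 3*I)*(d + 8*I)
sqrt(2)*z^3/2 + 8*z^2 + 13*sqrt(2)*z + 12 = (z + sqrt(2))*(z + 6*sqrt(2))*(sqrt(2)*z/2 + 1)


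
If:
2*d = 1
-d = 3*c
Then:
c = -1/6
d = 1/2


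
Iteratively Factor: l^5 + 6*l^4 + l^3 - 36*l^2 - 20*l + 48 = (l - 2)*(l^4 + 8*l^3 + 17*l^2 - 2*l - 24) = (l - 2)*(l - 1)*(l^3 + 9*l^2 + 26*l + 24) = (l - 2)*(l - 1)*(l + 2)*(l^2 + 7*l + 12) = (l - 2)*(l - 1)*(l + 2)*(l + 4)*(l + 3)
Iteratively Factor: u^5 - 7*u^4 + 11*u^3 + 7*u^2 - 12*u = (u + 1)*(u^4 - 8*u^3 + 19*u^2 - 12*u) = u*(u + 1)*(u^3 - 8*u^2 + 19*u - 12) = u*(u - 3)*(u + 1)*(u^2 - 5*u + 4) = u*(u - 4)*(u - 3)*(u + 1)*(u - 1)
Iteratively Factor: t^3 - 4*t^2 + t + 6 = (t - 2)*(t^2 - 2*t - 3) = (t - 2)*(t + 1)*(t - 3)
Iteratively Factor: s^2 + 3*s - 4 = (s - 1)*(s + 4)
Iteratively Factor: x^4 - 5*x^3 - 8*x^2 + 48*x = (x - 4)*(x^3 - x^2 - 12*x) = (x - 4)*(x + 3)*(x^2 - 4*x) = (x - 4)^2*(x + 3)*(x)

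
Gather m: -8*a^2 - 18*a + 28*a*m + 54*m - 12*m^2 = -8*a^2 - 18*a - 12*m^2 + m*(28*a + 54)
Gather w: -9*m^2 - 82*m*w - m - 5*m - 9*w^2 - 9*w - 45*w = -9*m^2 - 6*m - 9*w^2 + w*(-82*m - 54)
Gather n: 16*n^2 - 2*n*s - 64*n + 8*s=16*n^2 + n*(-2*s - 64) + 8*s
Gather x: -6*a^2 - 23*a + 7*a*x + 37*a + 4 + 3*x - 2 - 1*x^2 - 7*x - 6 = -6*a^2 + 14*a - x^2 + x*(7*a - 4) - 4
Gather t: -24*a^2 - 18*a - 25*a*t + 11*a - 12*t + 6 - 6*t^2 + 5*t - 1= -24*a^2 - 7*a - 6*t^2 + t*(-25*a - 7) + 5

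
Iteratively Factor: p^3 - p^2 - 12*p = (p + 3)*(p^2 - 4*p) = (p - 4)*(p + 3)*(p)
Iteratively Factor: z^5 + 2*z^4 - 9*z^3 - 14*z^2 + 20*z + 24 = (z + 2)*(z^4 - 9*z^2 + 4*z + 12) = (z - 2)*(z + 2)*(z^3 + 2*z^2 - 5*z - 6) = (z - 2)*(z + 1)*(z + 2)*(z^2 + z - 6) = (z - 2)^2*(z + 1)*(z + 2)*(z + 3)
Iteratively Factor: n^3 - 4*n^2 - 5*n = (n + 1)*(n^2 - 5*n) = (n - 5)*(n + 1)*(n)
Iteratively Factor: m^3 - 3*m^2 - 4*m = (m)*(m^2 - 3*m - 4) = m*(m + 1)*(m - 4)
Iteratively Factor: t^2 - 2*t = (t)*(t - 2)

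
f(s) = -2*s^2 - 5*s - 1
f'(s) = -4*s - 5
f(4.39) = -61.49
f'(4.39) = -22.56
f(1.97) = -18.61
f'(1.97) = -12.88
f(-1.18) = 2.12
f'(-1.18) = -0.28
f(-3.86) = -11.50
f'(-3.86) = 10.44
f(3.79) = -48.68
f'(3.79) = -20.16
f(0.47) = -3.79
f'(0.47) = -6.88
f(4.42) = -62.17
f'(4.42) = -22.68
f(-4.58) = -20.05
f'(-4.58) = 13.32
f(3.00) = -34.00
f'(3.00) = -17.00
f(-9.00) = -118.00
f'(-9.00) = 31.00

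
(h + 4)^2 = h^2 + 8*h + 16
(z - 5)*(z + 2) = z^2 - 3*z - 10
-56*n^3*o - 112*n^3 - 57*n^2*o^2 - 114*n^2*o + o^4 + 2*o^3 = (-8*n + o)*(n + o)*(7*n + o)*(o + 2)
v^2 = v^2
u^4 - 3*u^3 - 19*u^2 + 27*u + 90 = (u - 5)*(u - 3)*(u + 2)*(u + 3)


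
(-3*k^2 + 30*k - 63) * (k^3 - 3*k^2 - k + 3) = -3*k^5 + 39*k^4 - 150*k^3 + 150*k^2 + 153*k - 189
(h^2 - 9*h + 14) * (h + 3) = h^3 - 6*h^2 - 13*h + 42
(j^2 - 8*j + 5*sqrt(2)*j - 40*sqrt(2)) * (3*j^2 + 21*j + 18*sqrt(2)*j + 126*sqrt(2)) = 3*j^4 - 3*j^3 + 33*sqrt(2)*j^3 - 33*sqrt(2)*j^2 + 12*j^2 - 1848*sqrt(2)*j - 180*j - 10080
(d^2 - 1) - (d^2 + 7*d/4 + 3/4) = -7*d/4 - 7/4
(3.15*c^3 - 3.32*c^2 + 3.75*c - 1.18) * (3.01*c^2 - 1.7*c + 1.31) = 9.4815*c^5 - 15.3482*c^4 + 21.058*c^3 - 14.276*c^2 + 6.9185*c - 1.5458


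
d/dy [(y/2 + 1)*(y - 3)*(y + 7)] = 3*y^2/2 + 6*y - 13/2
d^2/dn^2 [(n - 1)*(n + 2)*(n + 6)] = 6*n + 14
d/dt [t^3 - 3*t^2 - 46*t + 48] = 3*t^2 - 6*t - 46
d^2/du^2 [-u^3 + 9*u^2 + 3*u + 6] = 18 - 6*u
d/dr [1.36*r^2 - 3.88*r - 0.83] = 2.72*r - 3.88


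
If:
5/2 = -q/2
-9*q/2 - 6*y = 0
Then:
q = -5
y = 15/4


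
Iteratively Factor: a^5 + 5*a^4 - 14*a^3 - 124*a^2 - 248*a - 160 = (a + 2)*(a^4 + 3*a^3 - 20*a^2 - 84*a - 80) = (a - 5)*(a + 2)*(a^3 + 8*a^2 + 20*a + 16) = (a - 5)*(a + 2)^2*(a^2 + 6*a + 8) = (a - 5)*(a + 2)^2*(a + 4)*(a + 2)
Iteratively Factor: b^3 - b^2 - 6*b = (b)*(b^2 - b - 6) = b*(b + 2)*(b - 3)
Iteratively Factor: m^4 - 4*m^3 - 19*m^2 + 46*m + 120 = (m - 4)*(m^3 - 19*m - 30) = (m - 5)*(m - 4)*(m^2 + 5*m + 6) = (m - 5)*(m - 4)*(m + 3)*(m + 2)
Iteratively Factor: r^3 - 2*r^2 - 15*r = (r)*(r^2 - 2*r - 15) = r*(r - 5)*(r + 3)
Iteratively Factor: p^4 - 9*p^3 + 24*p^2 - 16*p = (p - 4)*(p^3 - 5*p^2 + 4*p) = p*(p - 4)*(p^2 - 5*p + 4) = p*(p - 4)*(p - 1)*(p - 4)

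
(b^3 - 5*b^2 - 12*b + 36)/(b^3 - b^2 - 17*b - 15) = (b^2 - 8*b + 12)/(b^2 - 4*b - 5)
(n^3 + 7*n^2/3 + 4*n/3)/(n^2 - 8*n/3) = (3*n^2 + 7*n + 4)/(3*n - 8)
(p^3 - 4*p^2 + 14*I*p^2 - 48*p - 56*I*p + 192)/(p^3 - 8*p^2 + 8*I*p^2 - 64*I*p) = (p^2 + 2*p*(-2 + 3*I) - 24*I)/(p*(p - 8))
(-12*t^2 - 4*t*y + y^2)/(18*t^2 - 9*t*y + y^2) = (2*t + y)/(-3*t + y)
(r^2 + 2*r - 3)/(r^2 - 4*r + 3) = (r + 3)/(r - 3)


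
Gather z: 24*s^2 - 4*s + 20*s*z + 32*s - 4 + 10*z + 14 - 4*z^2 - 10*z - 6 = 24*s^2 + 20*s*z + 28*s - 4*z^2 + 4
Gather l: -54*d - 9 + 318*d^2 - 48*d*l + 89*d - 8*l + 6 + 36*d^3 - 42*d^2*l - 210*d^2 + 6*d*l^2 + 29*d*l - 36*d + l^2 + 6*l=36*d^3 + 108*d^2 - d + l^2*(6*d + 1) + l*(-42*d^2 - 19*d - 2) - 3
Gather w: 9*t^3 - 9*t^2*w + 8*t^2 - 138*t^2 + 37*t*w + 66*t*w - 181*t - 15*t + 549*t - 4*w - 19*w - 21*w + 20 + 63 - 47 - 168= 9*t^3 - 130*t^2 + 353*t + w*(-9*t^2 + 103*t - 44) - 132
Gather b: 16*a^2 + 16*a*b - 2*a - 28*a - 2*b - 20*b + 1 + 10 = 16*a^2 - 30*a + b*(16*a - 22) + 11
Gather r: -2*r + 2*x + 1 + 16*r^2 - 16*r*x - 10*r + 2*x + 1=16*r^2 + r*(-16*x - 12) + 4*x + 2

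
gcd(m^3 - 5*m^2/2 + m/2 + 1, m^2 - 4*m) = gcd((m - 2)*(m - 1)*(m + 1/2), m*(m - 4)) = 1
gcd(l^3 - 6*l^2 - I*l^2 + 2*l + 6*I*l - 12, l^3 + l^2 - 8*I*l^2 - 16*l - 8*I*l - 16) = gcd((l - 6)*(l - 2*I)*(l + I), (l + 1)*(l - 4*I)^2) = 1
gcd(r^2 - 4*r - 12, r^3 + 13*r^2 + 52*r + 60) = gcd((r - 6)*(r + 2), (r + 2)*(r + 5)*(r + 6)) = r + 2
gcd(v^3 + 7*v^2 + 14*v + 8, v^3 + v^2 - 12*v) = v + 4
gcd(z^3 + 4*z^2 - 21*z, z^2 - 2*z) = z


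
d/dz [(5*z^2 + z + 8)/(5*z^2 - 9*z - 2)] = 10*(-5*z^2 - 10*z + 7)/(25*z^4 - 90*z^3 + 61*z^2 + 36*z + 4)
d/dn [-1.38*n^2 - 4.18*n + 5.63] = -2.76*n - 4.18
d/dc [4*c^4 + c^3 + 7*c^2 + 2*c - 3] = 16*c^3 + 3*c^2 + 14*c + 2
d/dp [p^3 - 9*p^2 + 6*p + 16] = 3*p^2 - 18*p + 6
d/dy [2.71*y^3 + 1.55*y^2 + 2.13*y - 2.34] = 8.13*y^2 + 3.1*y + 2.13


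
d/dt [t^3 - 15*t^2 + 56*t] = 3*t^2 - 30*t + 56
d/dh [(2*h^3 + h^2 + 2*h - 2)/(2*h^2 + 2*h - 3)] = 2*(2*h^4 + 4*h^3 - 10*h^2 + h - 1)/(4*h^4 + 8*h^3 - 8*h^2 - 12*h + 9)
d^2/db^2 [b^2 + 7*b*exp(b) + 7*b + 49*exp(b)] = 7*b*exp(b) + 63*exp(b) + 2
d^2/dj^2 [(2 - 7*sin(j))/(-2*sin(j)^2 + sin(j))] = 2*(-14*sin(j)^2 + 9*sin(j) + 22 - 23/sin(j) + 12/sin(j)^2 - 2/sin(j)^3)/(2*sin(j) - 1)^3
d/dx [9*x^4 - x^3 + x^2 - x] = 36*x^3 - 3*x^2 + 2*x - 1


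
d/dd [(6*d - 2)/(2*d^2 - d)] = 2*(-6*d^2 + 4*d - 1)/(d^2*(4*d^2 - 4*d + 1))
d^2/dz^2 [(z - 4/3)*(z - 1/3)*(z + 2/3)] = 6*z - 2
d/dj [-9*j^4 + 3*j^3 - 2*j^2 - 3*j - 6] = -36*j^3 + 9*j^2 - 4*j - 3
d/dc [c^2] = 2*c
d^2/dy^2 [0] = 0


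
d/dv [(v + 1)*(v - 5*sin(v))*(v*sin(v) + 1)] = (v + 1)*(v - 5*sin(v))*(v*cos(v) + sin(v)) - (v + 1)*(v*sin(v) + 1)*(5*cos(v) - 1) + (v - 5*sin(v))*(v*sin(v) + 1)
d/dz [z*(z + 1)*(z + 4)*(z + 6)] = 4*z^3 + 33*z^2 + 68*z + 24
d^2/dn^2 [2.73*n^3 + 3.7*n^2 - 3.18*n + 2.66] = 16.38*n + 7.4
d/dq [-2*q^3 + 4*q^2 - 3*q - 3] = -6*q^2 + 8*q - 3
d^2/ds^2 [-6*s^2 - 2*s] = -12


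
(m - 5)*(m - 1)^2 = m^3 - 7*m^2 + 11*m - 5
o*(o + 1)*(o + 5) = o^3 + 6*o^2 + 5*o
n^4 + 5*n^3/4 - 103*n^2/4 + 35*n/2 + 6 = (n - 4)*(n - 1)*(n + 1/4)*(n + 6)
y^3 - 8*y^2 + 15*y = y*(y - 5)*(y - 3)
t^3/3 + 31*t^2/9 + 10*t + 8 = (t/3 + 1)*(t + 4/3)*(t + 6)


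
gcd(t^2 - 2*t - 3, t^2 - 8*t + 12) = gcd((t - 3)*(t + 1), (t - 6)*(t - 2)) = 1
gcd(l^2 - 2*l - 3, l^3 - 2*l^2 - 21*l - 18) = l + 1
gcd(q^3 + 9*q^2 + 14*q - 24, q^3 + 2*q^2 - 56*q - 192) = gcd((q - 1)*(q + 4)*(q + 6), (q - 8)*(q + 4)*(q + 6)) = q^2 + 10*q + 24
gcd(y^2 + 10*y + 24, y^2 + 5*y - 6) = y + 6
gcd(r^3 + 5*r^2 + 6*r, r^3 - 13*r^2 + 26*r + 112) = r + 2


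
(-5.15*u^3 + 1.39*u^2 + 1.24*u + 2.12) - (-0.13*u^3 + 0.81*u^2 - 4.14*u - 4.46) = -5.02*u^3 + 0.58*u^2 + 5.38*u + 6.58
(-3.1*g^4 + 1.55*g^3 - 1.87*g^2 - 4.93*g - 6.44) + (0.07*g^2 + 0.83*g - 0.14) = -3.1*g^4 + 1.55*g^3 - 1.8*g^2 - 4.1*g - 6.58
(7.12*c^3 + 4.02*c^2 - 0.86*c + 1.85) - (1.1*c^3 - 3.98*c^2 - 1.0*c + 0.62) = 6.02*c^3 + 8.0*c^2 + 0.14*c + 1.23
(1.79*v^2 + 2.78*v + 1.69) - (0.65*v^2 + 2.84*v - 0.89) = 1.14*v^2 - 0.0600000000000001*v + 2.58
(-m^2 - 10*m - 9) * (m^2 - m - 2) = -m^4 - 9*m^3 + 3*m^2 + 29*m + 18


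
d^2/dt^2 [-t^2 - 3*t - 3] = -2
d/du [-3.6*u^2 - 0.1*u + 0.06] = -7.2*u - 0.1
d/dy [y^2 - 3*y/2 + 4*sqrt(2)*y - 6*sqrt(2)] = 2*y - 3/2 + 4*sqrt(2)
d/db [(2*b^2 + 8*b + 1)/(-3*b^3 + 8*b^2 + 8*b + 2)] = (6*b^4 + 48*b^3 - 39*b^2 - 8*b + 8)/(9*b^6 - 48*b^5 + 16*b^4 + 116*b^3 + 96*b^2 + 32*b + 4)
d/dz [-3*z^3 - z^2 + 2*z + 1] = -9*z^2 - 2*z + 2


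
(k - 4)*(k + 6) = k^2 + 2*k - 24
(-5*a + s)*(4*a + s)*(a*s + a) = -20*a^3*s - 20*a^3 - a^2*s^2 - a^2*s + a*s^3 + a*s^2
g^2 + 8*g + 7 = (g + 1)*(g + 7)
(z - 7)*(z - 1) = z^2 - 8*z + 7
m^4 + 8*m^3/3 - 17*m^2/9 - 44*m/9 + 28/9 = (m - 1)*(m - 2/3)*(m + 2)*(m + 7/3)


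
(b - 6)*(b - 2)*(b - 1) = b^3 - 9*b^2 + 20*b - 12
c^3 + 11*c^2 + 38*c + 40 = (c + 2)*(c + 4)*(c + 5)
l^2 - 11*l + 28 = (l - 7)*(l - 4)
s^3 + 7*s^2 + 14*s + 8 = (s + 1)*(s + 2)*(s + 4)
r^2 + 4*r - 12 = (r - 2)*(r + 6)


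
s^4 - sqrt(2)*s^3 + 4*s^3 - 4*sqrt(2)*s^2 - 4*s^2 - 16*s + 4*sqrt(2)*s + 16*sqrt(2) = (s - 2)*(s + 2)*(s + 4)*(s - sqrt(2))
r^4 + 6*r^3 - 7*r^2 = r^2*(r - 1)*(r + 7)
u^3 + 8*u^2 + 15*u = u*(u + 3)*(u + 5)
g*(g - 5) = g^2 - 5*g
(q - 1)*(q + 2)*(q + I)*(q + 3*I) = q^4 + q^3 + 4*I*q^3 - 5*q^2 + 4*I*q^2 - 3*q - 8*I*q + 6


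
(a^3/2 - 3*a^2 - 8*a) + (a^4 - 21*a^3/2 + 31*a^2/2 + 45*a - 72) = a^4 - 10*a^3 + 25*a^2/2 + 37*a - 72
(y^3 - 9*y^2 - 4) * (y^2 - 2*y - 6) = y^5 - 11*y^4 + 12*y^3 + 50*y^2 + 8*y + 24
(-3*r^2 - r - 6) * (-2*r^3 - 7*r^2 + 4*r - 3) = 6*r^5 + 23*r^4 + 7*r^3 + 47*r^2 - 21*r + 18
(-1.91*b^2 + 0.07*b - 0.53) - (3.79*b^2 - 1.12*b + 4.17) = -5.7*b^2 + 1.19*b - 4.7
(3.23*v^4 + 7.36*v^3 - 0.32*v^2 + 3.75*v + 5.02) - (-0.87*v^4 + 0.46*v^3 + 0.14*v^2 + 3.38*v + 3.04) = 4.1*v^4 + 6.9*v^3 - 0.46*v^2 + 0.37*v + 1.98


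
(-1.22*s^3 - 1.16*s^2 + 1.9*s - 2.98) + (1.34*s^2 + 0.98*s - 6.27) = -1.22*s^3 + 0.18*s^2 + 2.88*s - 9.25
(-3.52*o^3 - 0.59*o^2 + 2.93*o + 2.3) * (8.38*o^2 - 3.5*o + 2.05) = -29.4976*o^5 + 7.3758*o^4 + 19.4024*o^3 + 7.8095*o^2 - 2.0435*o + 4.715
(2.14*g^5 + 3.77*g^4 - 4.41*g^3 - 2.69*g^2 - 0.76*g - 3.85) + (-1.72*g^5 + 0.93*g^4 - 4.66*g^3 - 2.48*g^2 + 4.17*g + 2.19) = 0.42*g^5 + 4.7*g^4 - 9.07*g^3 - 5.17*g^2 + 3.41*g - 1.66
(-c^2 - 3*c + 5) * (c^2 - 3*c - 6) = -c^4 + 20*c^2 + 3*c - 30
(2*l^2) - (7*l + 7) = 2*l^2 - 7*l - 7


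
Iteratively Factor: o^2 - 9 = (o + 3)*(o - 3)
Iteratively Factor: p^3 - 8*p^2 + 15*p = (p - 5)*(p^2 - 3*p) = (p - 5)*(p - 3)*(p)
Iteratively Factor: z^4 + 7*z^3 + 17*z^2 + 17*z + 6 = (z + 1)*(z^3 + 6*z^2 + 11*z + 6) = (z + 1)*(z + 3)*(z^2 + 3*z + 2) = (z + 1)^2*(z + 3)*(z + 2)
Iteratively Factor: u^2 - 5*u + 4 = (u - 1)*(u - 4)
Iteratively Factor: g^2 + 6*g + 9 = (g + 3)*(g + 3)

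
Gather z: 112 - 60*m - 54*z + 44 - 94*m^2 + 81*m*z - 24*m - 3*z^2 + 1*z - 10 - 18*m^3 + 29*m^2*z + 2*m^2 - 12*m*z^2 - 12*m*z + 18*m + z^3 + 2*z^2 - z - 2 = -18*m^3 - 92*m^2 - 66*m + z^3 + z^2*(-12*m - 1) + z*(29*m^2 + 69*m - 54) + 144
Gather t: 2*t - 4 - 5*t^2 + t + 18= -5*t^2 + 3*t + 14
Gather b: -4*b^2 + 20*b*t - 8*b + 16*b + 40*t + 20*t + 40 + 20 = -4*b^2 + b*(20*t + 8) + 60*t + 60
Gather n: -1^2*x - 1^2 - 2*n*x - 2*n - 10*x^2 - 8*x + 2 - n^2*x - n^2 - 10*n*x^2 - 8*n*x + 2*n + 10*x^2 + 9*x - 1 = n^2*(-x - 1) + n*(-10*x^2 - 10*x)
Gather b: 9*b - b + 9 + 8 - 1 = 8*b + 16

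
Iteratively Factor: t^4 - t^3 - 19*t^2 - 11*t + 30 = (t + 2)*(t^3 - 3*t^2 - 13*t + 15) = (t - 1)*(t + 2)*(t^2 - 2*t - 15) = (t - 1)*(t + 2)*(t + 3)*(t - 5)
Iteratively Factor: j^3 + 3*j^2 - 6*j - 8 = (j + 4)*(j^2 - j - 2) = (j - 2)*(j + 4)*(j + 1)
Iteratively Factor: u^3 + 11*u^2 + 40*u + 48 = (u + 4)*(u^2 + 7*u + 12) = (u + 3)*(u + 4)*(u + 4)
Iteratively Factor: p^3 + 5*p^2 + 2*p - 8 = (p + 2)*(p^2 + 3*p - 4) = (p - 1)*(p + 2)*(p + 4)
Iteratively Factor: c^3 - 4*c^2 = (c - 4)*(c^2) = c*(c - 4)*(c)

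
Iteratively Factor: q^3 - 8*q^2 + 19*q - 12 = (q - 4)*(q^2 - 4*q + 3) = (q - 4)*(q - 3)*(q - 1)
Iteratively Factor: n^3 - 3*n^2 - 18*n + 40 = (n - 2)*(n^2 - n - 20) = (n - 5)*(n - 2)*(n + 4)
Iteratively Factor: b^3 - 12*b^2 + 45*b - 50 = (b - 5)*(b^2 - 7*b + 10) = (b - 5)^2*(b - 2)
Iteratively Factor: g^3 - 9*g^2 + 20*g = (g - 5)*(g^2 - 4*g) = g*(g - 5)*(g - 4)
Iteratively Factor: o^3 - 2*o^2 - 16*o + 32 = (o - 4)*(o^2 + 2*o - 8) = (o - 4)*(o - 2)*(o + 4)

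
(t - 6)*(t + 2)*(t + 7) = t^3 + 3*t^2 - 40*t - 84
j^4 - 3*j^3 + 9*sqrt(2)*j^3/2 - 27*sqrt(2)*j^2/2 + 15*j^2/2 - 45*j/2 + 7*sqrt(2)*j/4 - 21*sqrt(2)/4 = (j - 3)*(j + sqrt(2)/2)^2*(j + 7*sqrt(2)/2)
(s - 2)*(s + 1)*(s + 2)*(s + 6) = s^4 + 7*s^3 + 2*s^2 - 28*s - 24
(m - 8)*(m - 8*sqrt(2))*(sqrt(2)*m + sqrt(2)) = sqrt(2)*m^3 - 16*m^2 - 7*sqrt(2)*m^2 - 8*sqrt(2)*m + 112*m + 128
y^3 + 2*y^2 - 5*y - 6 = (y - 2)*(y + 1)*(y + 3)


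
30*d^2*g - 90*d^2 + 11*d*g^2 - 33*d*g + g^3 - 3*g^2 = (5*d + g)*(6*d + g)*(g - 3)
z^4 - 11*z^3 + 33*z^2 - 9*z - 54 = (z - 6)*(z - 3)^2*(z + 1)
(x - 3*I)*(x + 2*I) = x^2 - I*x + 6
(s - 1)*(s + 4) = s^2 + 3*s - 4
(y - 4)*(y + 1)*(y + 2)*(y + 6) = y^4 + 5*y^3 - 16*y^2 - 68*y - 48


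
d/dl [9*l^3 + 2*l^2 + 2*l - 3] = 27*l^2 + 4*l + 2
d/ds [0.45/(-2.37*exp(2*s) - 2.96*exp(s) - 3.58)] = (2.133*exp(s) + 1.332)*exp(s)/(2.37*exp(2*s) + 2.96*exp(s) + 3.58)^2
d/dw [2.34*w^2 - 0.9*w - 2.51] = 4.68*w - 0.9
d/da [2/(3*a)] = -2/(3*a^2)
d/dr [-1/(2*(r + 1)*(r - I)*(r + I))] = ((r + 1)*(r - I) + (r + 1)*(r + I) + (r - I)*(r + I))/(2*(r + 1)^2*(r - I)^2*(r + I)^2)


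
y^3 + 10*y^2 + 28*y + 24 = (y + 2)^2*(y + 6)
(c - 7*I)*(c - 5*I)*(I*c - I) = I*c^3 + 12*c^2 - I*c^2 - 12*c - 35*I*c + 35*I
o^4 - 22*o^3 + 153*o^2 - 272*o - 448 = (o - 8)^2*(o - 7)*(o + 1)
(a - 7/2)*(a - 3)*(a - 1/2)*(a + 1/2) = a^4 - 13*a^3/2 + 41*a^2/4 + 13*a/8 - 21/8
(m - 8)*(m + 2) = m^2 - 6*m - 16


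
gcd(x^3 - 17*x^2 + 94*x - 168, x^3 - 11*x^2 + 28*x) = x^2 - 11*x + 28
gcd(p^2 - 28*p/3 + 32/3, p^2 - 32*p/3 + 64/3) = p - 8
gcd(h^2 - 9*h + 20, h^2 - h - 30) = 1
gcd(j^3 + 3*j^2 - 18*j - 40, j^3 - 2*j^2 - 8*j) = j^2 - 2*j - 8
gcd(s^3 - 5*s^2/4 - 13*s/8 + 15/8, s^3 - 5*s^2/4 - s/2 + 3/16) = s - 3/2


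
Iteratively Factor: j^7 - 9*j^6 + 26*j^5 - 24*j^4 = (j - 2)*(j^6 - 7*j^5 + 12*j^4) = j*(j - 2)*(j^5 - 7*j^4 + 12*j^3) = j^2*(j - 2)*(j^4 - 7*j^3 + 12*j^2) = j^3*(j - 2)*(j^3 - 7*j^2 + 12*j) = j^3*(j - 3)*(j - 2)*(j^2 - 4*j) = j^4*(j - 3)*(j - 2)*(j - 4)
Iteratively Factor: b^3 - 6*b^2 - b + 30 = (b + 2)*(b^2 - 8*b + 15) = (b - 3)*(b + 2)*(b - 5)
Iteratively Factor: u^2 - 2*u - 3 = (u + 1)*(u - 3)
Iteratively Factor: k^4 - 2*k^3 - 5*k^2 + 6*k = (k)*(k^3 - 2*k^2 - 5*k + 6) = k*(k - 1)*(k^2 - k - 6) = k*(k - 1)*(k + 2)*(k - 3)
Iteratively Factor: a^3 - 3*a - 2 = (a - 2)*(a^2 + 2*a + 1) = (a - 2)*(a + 1)*(a + 1)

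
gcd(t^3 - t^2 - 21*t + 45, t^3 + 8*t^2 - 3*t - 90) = t^2 + 2*t - 15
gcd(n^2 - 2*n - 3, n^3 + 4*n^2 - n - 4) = n + 1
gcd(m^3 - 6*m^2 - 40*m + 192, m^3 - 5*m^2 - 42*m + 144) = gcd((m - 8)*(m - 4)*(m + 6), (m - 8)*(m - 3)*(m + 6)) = m^2 - 2*m - 48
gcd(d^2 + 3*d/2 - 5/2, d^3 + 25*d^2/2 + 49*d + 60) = d + 5/2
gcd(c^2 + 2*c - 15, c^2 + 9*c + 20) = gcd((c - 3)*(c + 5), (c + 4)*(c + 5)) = c + 5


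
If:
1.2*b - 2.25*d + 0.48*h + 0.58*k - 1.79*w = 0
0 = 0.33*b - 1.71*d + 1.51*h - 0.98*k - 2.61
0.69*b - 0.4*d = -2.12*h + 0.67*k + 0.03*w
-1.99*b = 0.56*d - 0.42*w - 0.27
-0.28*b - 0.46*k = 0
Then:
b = 1.12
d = -1.68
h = -0.86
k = -0.68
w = 2.41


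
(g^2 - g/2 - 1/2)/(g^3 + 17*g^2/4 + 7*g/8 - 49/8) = 4*(2*g + 1)/(8*g^2 + 42*g + 49)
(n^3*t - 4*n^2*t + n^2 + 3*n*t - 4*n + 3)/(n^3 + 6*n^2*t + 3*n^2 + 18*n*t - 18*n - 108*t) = (n^2*t - n*t + n - 1)/(n^2 + 6*n*t + 6*n + 36*t)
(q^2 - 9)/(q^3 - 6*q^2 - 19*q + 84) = (q + 3)/(q^2 - 3*q - 28)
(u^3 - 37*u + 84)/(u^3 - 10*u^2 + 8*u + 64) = (u^2 + 4*u - 21)/(u^2 - 6*u - 16)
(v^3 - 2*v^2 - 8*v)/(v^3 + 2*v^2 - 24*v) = (v + 2)/(v + 6)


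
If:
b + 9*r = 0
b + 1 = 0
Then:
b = -1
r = 1/9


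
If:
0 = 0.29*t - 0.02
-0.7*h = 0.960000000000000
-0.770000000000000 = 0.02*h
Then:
No Solution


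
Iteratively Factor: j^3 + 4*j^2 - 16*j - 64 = (j + 4)*(j^2 - 16) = (j - 4)*(j + 4)*(j + 4)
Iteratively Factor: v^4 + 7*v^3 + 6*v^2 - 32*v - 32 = (v + 4)*(v^3 + 3*v^2 - 6*v - 8) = (v + 1)*(v + 4)*(v^2 + 2*v - 8) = (v - 2)*(v + 1)*(v + 4)*(v + 4)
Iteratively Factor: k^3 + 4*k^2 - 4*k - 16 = (k + 2)*(k^2 + 2*k - 8) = (k - 2)*(k + 2)*(k + 4)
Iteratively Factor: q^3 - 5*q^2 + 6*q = (q - 3)*(q^2 - 2*q) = q*(q - 3)*(q - 2)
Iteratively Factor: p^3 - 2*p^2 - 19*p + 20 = (p - 1)*(p^2 - p - 20) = (p - 1)*(p + 4)*(p - 5)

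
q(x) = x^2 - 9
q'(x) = 2*x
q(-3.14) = 0.86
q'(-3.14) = -6.28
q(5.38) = 19.94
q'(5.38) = 10.76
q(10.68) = 105.06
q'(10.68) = 21.36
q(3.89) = 6.13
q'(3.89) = 7.78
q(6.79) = 37.10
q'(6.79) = 13.58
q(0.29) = -8.92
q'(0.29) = 0.58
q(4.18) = 8.47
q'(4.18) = 8.36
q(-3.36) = 2.29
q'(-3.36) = -6.72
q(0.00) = -9.00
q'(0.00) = 0.00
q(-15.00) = 216.00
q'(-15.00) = -30.00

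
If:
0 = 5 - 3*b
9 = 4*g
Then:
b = 5/3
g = 9/4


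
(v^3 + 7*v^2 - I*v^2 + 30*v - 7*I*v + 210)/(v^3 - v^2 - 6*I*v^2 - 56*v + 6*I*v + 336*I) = (v + 5*I)/(v - 8)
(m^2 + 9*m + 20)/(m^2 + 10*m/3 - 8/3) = 3*(m + 5)/(3*m - 2)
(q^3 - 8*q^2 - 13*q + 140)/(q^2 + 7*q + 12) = (q^2 - 12*q + 35)/(q + 3)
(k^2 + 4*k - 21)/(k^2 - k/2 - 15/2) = 2*(k + 7)/(2*k + 5)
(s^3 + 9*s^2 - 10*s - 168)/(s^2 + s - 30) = (s^2 + 3*s - 28)/(s - 5)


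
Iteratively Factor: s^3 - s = (s)*(s^2 - 1) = s*(s + 1)*(s - 1)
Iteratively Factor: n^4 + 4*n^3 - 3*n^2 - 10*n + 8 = (n + 2)*(n^3 + 2*n^2 - 7*n + 4) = (n + 2)*(n + 4)*(n^2 - 2*n + 1) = (n - 1)*(n + 2)*(n + 4)*(n - 1)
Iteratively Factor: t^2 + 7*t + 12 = (t + 4)*(t + 3)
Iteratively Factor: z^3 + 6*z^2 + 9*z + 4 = (z + 4)*(z^2 + 2*z + 1) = (z + 1)*(z + 4)*(z + 1)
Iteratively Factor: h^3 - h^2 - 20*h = (h + 4)*(h^2 - 5*h) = (h - 5)*(h + 4)*(h)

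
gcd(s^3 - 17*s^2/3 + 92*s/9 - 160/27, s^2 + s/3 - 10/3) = s - 5/3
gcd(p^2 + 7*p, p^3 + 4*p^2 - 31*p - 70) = p + 7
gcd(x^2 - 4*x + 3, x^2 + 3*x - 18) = x - 3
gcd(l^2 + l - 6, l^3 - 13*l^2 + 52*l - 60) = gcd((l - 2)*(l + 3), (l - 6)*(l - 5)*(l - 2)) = l - 2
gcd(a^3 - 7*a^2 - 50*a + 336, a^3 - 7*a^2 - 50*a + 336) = a^3 - 7*a^2 - 50*a + 336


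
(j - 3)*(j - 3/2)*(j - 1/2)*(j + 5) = j^4 - 73*j^2/4 + 63*j/2 - 45/4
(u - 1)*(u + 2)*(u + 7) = u^3 + 8*u^2 + 5*u - 14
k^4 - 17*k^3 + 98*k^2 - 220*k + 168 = (k - 7)*(k - 6)*(k - 2)^2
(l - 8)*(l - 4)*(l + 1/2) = l^3 - 23*l^2/2 + 26*l + 16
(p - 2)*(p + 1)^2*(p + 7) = p^4 + 7*p^3 - 3*p^2 - 23*p - 14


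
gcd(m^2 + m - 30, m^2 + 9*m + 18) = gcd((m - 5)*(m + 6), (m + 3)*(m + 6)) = m + 6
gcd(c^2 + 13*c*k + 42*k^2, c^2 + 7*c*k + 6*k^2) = c + 6*k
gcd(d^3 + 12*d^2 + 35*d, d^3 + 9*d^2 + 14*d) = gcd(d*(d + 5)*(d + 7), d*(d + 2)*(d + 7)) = d^2 + 7*d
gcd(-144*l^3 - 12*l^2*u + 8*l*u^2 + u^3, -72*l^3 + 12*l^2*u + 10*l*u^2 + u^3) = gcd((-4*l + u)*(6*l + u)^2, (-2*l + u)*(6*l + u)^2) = 36*l^2 + 12*l*u + u^2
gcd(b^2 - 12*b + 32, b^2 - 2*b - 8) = b - 4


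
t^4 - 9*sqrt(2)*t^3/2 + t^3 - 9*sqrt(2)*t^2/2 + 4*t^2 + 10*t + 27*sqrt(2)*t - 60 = (t - 2)*(t + 3)*(t - 5*sqrt(2)/2)*(t - 2*sqrt(2))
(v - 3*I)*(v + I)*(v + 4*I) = v^3 + 2*I*v^2 + 11*v + 12*I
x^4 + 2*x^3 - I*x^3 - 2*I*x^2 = x^2*(x + 2)*(x - I)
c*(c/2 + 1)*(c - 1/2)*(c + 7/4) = c^4/2 + 13*c^3/8 + 13*c^2/16 - 7*c/8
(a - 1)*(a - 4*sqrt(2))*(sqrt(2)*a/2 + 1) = sqrt(2)*a^3/2 - 3*a^2 - sqrt(2)*a^2/2 - 4*sqrt(2)*a + 3*a + 4*sqrt(2)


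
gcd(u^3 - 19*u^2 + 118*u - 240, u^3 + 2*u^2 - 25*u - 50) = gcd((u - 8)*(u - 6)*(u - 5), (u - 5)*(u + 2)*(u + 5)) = u - 5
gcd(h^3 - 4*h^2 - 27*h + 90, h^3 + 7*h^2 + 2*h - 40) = h + 5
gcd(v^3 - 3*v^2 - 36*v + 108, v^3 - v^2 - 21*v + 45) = v - 3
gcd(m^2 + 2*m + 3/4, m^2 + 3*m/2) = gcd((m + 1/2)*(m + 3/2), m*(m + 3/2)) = m + 3/2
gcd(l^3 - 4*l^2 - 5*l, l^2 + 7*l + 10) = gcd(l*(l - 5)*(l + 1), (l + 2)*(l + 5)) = 1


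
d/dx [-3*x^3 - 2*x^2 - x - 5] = -9*x^2 - 4*x - 1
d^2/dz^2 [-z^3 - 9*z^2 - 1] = -6*z - 18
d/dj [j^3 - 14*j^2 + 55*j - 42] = 3*j^2 - 28*j + 55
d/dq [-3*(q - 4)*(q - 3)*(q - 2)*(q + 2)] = -12*q^3 + 63*q^2 - 48*q - 84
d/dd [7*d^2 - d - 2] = 14*d - 1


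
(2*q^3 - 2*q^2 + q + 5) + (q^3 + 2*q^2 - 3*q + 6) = 3*q^3 - 2*q + 11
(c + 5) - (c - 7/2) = 17/2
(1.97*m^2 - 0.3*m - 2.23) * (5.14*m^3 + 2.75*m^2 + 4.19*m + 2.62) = 10.1258*m^5 + 3.8755*m^4 - 4.0329*m^3 - 2.2281*m^2 - 10.1297*m - 5.8426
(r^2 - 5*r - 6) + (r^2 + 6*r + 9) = 2*r^2 + r + 3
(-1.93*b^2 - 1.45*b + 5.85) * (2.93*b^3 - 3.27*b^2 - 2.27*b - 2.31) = -5.6549*b^5 + 2.0626*b^4 + 26.2631*b^3 - 11.3797*b^2 - 9.93*b - 13.5135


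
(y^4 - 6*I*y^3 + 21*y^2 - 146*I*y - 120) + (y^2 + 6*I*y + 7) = y^4 - 6*I*y^3 + 22*y^2 - 140*I*y - 113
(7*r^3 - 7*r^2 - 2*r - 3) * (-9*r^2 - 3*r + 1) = -63*r^5 + 42*r^4 + 46*r^3 + 26*r^2 + 7*r - 3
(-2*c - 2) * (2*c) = -4*c^2 - 4*c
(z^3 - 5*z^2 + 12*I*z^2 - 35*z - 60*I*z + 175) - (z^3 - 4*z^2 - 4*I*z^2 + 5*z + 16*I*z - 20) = -z^2 + 16*I*z^2 - 40*z - 76*I*z + 195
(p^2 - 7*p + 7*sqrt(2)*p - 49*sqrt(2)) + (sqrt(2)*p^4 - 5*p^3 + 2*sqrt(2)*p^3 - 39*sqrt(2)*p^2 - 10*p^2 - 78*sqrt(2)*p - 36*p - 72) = sqrt(2)*p^4 - 5*p^3 + 2*sqrt(2)*p^3 - 39*sqrt(2)*p^2 - 9*p^2 - 71*sqrt(2)*p - 43*p - 72 - 49*sqrt(2)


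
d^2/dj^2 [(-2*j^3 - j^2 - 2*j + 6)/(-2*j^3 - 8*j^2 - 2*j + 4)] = (-7*j^6 + 9*j^4 - 134*j^3 - 270*j^2 - 36*j - 46)/(j^9 + 12*j^8 + 51*j^7 + 82*j^6 + 3*j^5 - 96*j^4 - 35*j^3 + 42*j^2 + 12*j - 8)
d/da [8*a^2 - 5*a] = 16*a - 5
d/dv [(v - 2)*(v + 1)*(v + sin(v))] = (v - 2)*(v + 1)*(cos(v) + 1) + (v - 2)*(v + sin(v)) + (v + 1)*(v + sin(v))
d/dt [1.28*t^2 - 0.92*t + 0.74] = 2.56*t - 0.92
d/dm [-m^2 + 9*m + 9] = 9 - 2*m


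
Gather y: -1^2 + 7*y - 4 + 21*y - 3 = 28*y - 8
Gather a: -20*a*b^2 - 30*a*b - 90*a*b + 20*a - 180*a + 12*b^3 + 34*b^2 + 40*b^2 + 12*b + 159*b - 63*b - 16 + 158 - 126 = a*(-20*b^2 - 120*b - 160) + 12*b^3 + 74*b^2 + 108*b + 16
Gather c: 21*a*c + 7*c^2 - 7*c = 7*c^2 + c*(21*a - 7)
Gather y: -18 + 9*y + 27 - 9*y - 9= 0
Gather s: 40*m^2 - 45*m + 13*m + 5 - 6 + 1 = 40*m^2 - 32*m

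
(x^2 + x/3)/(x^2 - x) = (x + 1/3)/(x - 1)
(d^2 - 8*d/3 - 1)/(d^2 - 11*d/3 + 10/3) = (3*d^2 - 8*d - 3)/(3*d^2 - 11*d + 10)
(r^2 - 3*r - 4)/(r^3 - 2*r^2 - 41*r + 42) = (r^2 - 3*r - 4)/(r^3 - 2*r^2 - 41*r + 42)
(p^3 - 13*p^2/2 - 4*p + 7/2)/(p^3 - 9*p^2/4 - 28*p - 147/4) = 2*(2*p^2 + p - 1)/(4*p^2 + 19*p + 21)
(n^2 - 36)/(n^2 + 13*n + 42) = (n - 6)/(n + 7)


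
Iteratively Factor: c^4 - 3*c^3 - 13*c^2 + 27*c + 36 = (c - 4)*(c^3 + c^2 - 9*c - 9) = (c - 4)*(c + 3)*(c^2 - 2*c - 3) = (c - 4)*(c + 1)*(c + 3)*(c - 3)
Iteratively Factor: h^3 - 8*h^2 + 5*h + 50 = (h - 5)*(h^2 - 3*h - 10) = (h - 5)^2*(h + 2)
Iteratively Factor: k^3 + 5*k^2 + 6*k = (k + 2)*(k^2 + 3*k) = (k + 2)*(k + 3)*(k)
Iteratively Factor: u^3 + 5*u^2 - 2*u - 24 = (u - 2)*(u^2 + 7*u + 12) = (u - 2)*(u + 3)*(u + 4)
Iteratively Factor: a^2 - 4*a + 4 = (a - 2)*(a - 2)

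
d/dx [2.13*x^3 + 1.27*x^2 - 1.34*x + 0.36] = 6.39*x^2 + 2.54*x - 1.34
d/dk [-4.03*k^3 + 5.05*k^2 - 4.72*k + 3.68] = -12.09*k^2 + 10.1*k - 4.72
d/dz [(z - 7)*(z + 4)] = 2*z - 3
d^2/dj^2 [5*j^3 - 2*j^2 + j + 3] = 30*j - 4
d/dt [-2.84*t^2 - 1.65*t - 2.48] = -5.68*t - 1.65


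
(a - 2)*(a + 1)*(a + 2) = a^3 + a^2 - 4*a - 4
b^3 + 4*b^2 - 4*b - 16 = (b - 2)*(b + 2)*(b + 4)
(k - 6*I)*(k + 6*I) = k^2 + 36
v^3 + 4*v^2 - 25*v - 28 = (v - 4)*(v + 1)*(v + 7)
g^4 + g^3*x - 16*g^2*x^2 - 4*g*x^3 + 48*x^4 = (g - 3*x)*(g - 2*x)*(g + 2*x)*(g + 4*x)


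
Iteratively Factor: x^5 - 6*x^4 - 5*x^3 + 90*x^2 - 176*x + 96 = (x - 2)*(x^4 - 4*x^3 - 13*x^2 + 64*x - 48) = (x - 4)*(x - 2)*(x^3 - 13*x + 12) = (x - 4)*(x - 2)*(x - 1)*(x^2 + x - 12) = (x - 4)*(x - 3)*(x - 2)*(x - 1)*(x + 4)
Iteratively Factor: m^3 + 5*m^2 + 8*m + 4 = (m + 2)*(m^2 + 3*m + 2) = (m + 1)*(m + 2)*(m + 2)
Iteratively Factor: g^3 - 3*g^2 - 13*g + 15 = (g - 5)*(g^2 + 2*g - 3) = (g - 5)*(g - 1)*(g + 3)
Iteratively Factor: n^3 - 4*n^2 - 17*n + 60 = (n + 4)*(n^2 - 8*n + 15) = (n - 3)*(n + 4)*(n - 5)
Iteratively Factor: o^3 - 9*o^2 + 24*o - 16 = (o - 1)*(o^2 - 8*o + 16) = (o - 4)*(o - 1)*(o - 4)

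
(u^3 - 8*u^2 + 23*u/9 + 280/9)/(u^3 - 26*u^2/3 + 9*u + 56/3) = (u + 5/3)/(u + 1)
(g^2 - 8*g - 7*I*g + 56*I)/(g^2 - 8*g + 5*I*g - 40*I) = (g - 7*I)/(g + 5*I)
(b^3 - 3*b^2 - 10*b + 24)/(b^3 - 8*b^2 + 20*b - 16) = (b + 3)/(b - 2)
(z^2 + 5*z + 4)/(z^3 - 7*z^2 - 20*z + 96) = (z + 1)/(z^2 - 11*z + 24)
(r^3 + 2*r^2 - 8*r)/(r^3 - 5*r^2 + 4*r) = (r^2 + 2*r - 8)/(r^2 - 5*r + 4)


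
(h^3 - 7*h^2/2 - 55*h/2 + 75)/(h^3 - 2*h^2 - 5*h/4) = 2*(h^2 - h - 30)/(h*(2*h + 1))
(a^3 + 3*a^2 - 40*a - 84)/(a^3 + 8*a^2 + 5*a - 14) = (a - 6)/(a - 1)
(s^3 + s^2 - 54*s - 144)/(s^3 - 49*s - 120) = (s + 6)/(s + 5)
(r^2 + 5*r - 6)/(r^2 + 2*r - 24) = (r - 1)/(r - 4)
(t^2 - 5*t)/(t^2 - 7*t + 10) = t/(t - 2)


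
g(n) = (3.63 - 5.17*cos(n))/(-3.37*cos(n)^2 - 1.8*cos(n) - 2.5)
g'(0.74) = -0.59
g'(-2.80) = -0.44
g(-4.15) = -2.56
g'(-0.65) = 0.46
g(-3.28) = -2.18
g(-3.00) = -2.18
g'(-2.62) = -0.61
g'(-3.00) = -0.19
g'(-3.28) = 0.19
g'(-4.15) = -0.20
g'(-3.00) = -0.19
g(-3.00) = -2.18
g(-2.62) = -2.34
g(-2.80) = -2.24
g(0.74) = 0.03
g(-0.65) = 0.08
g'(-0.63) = 0.43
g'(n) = (3.63 - 5.17*cos(n))*(-6.74*sin(n)*cos(n) - 1.8*sin(n))/(-3.37*cos(n)^2 - 1.8*cos(n) - 2.5)^2 + 5.17*sin(n)/(-3.37*cos(n)^2 - 1.8*cos(n) - 2.5) = (17.4229*cos(n)^2 - 24.4662*cos(n) - 19.459)*sin(n)/(11.3569*cos(n)^4 + 12.132*cos(n)^3 + 20.09*cos(n)^2 + 9.0*cos(n) + 6.25)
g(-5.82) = 0.15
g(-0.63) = 0.09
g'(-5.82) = -0.26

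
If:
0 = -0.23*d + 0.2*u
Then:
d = 0.869565217391304*u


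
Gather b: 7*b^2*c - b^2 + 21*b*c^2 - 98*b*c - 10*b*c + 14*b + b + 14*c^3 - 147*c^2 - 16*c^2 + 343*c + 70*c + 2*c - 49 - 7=b^2*(7*c - 1) + b*(21*c^2 - 108*c + 15) + 14*c^3 - 163*c^2 + 415*c - 56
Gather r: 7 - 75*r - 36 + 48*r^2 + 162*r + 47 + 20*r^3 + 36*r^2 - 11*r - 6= 20*r^3 + 84*r^2 + 76*r + 12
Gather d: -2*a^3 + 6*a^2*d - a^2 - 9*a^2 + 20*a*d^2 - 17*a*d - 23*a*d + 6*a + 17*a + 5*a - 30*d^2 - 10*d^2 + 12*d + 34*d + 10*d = -2*a^3 - 10*a^2 + 28*a + d^2*(20*a - 40) + d*(6*a^2 - 40*a + 56)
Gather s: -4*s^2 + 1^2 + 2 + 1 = 4 - 4*s^2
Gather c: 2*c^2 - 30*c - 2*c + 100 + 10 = 2*c^2 - 32*c + 110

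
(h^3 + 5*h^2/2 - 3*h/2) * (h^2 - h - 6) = h^5 + 3*h^4/2 - 10*h^3 - 27*h^2/2 + 9*h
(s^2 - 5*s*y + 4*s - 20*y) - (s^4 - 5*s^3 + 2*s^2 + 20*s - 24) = -s^4 + 5*s^3 - s^2 - 5*s*y - 16*s - 20*y + 24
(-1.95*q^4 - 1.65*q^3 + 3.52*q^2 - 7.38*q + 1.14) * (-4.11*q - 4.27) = 8.0145*q^5 + 15.108*q^4 - 7.4217*q^3 + 15.3014*q^2 + 26.8272*q - 4.8678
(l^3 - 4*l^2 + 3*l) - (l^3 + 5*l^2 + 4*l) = -9*l^2 - l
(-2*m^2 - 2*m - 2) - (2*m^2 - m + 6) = -4*m^2 - m - 8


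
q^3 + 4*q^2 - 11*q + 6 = (q - 1)^2*(q + 6)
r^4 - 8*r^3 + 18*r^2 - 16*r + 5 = (r - 5)*(r - 1)^3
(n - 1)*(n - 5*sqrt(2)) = n^2 - 5*sqrt(2)*n - n + 5*sqrt(2)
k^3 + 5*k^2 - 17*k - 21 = (k - 3)*(k + 1)*(k + 7)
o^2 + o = o*(o + 1)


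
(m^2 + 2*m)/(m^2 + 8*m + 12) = m/(m + 6)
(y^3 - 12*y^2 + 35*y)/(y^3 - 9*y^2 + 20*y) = (y - 7)/(y - 4)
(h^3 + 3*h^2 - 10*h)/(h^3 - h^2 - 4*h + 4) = h*(h + 5)/(h^2 + h - 2)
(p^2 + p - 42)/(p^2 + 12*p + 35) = (p - 6)/(p + 5)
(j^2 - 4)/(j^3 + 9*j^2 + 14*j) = (j - 2)/(j*(j + 7))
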